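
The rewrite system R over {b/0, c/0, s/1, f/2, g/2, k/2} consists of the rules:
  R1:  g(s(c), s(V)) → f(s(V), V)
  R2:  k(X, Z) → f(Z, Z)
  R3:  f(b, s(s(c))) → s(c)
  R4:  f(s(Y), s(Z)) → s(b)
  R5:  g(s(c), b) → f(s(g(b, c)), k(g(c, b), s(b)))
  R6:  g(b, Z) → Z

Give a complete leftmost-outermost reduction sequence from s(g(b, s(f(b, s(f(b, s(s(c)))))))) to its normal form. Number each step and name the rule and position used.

s(s(s(c)))

1. s(g(b, s(f(b, s(f(b, s(s(c))))))))  →  s(s(f(b, s(f(b, s(s(c)))))))   [R6 at 1]
2. s(s(f(b, s(f(b, s(s(c)))))))  →  s(s(f(b, s(s(c)))))   [R3 at 1.1.2.1]
3. s(s(f(b, s(s(c)))))  →  s(s(s(c)))   [R3 at 1.1]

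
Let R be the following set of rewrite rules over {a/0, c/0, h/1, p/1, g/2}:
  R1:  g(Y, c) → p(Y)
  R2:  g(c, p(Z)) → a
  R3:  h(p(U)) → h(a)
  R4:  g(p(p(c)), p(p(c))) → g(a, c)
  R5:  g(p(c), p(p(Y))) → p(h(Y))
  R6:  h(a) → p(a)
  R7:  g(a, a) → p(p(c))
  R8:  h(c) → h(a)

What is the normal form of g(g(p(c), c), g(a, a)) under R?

1. g(g(p(c), c), g(a, a))  →  g(p(p(c)), g(a, a))   [R1 at 1]
2. g(p(p(c)), g(a, a))  →  g(p(p(c)), p(p(c)))   [R7 at 2]
3. g(p(p(c)), p(p(c)))  →  g(a, c)   [R4 at ε]
4. g(a, c)  →  p(a)   [R1 at ε]

p(a)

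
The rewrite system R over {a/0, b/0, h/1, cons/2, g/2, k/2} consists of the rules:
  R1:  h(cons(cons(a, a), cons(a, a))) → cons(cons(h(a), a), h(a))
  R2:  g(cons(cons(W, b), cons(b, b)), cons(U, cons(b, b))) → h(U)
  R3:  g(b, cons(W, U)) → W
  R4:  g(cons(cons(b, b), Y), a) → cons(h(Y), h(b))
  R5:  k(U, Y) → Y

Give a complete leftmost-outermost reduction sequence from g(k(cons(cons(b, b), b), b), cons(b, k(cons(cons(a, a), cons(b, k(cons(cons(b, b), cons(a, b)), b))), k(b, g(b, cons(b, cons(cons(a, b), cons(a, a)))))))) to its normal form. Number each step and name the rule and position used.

b

1. g(k(cons(cons(b, b), b), b), cons(b, k(cons(cons(a, a), cons(b, k(cons(cons(b, b), cons(a, b)), b))), k(b, g(b, cons(b, cons(cons(a, b), cons(a, a))))))))  →  g(b, cons(b, k(cons(cons(a, a), cons(b, k(cons(cons(b, b), cons(a, b)), b))), k(b, g(b, cons(b, cons(cons(a, b), cons(a, a))))))))   [R5 at 1]
2. g(b, cons(b, k(cons(cons(a, a), cons(b, k(cons(cons(b, b), cons(a, b)), b))), k(b, g(b, cons(b, cons(cons(a, b), cons(a, a))))))))  →  b   [R3 at ε]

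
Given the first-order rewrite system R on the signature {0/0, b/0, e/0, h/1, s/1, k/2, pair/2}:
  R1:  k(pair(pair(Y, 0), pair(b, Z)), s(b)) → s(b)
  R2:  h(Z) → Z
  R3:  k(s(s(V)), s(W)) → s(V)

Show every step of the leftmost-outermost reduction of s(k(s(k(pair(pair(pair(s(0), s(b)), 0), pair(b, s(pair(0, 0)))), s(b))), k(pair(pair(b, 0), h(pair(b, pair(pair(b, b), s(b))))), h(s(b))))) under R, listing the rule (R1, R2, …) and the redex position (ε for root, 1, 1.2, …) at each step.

1. s(k(s(k(pair(pair(pair(s(0), s(b)), 0), pair(b, s(pair(0, 0)))), s(b))), k(pair(pair(b, 0), h(pair(b, pair(pair(b, b), s(b))))), h(s(b)))))  →  s(k(s(s(b)), k(pair(pair(b, 0), h(pair(b, pair(pair(b, b), s(b))))), h(s(b)))))   [R1 at 1.1.1]
2. s(k(s(s(b)), k(pair(pair(b, 0), h(pair(b, pair(pair(b, b), s(b))))), h(s(b)))))  →  s(k(s(s(b)), k(pair(pair(b, 0), pair(b, pair(pair(b, b), s(b)))), h(s(b)))))   [R2 at 1.2.1.2]
3. s(k(s(s(b)), k(pair(pair(b, 0), pair(b, pair(pair(b, b), s(b)))), h(s(b)))))  →  s(k(s(s(b)), k(pair(pair(b, 0), pair(b, pair(pair(b, b), s(b)))), s(b))))   [R2 at 1.2.2]
4. s(k(s(s(b)), k(pair(pair(b, 0), pair(b, pair(pair(b, b), s(b)))), s(b))))  →  s(k(s(s(b)), s(b)))   [R1 at 1.2]
5. s(k(s(s(b)), s(b)))  →  s(s(b))   [R3 at 1]

s(s(b))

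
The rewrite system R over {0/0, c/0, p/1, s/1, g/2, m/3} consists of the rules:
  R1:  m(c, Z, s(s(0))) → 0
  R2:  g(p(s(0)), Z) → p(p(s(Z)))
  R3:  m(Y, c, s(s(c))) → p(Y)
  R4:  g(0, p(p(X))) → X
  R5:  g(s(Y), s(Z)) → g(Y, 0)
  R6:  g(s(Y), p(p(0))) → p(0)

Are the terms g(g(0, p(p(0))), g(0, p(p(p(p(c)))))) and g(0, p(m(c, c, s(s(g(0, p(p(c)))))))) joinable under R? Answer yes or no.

Reduce t₁ = g(g(0, p(p(0))), g(0, p(p(p(p(c)))))):
1. g(g(0, p(p(0))), g(0, p(p(p(p(c))))))  →  g(0, g(0, p(p(p(p(c))))))   [R4 at 1]
2. g(0, g(0, p(p(p(p(c))))))  →  g(0, p(p(c)))   [R4 at 2]
3. g(0, p(p(c)))  →  c   [R4 at ε]

Reduce t₂ = g(0, p(m(c, c, s(s(g(0, p(p(c)))))))):
1. g(0, p(m(c, c, s(s(g(0, p(p(c))))))))  →  g(0, p(m(c, c, s(s(c)))))   [R4 at 2.1.3.1.1]
2. g(0, p(m(c, c, s(s(c)))))  →  g(0, p(p(c)))   [R3 at 2.1]
3. g(0, p(p(c)))  →  c   [R4 at ε]

yes — NF(t₁) = c, NF(t₂) = c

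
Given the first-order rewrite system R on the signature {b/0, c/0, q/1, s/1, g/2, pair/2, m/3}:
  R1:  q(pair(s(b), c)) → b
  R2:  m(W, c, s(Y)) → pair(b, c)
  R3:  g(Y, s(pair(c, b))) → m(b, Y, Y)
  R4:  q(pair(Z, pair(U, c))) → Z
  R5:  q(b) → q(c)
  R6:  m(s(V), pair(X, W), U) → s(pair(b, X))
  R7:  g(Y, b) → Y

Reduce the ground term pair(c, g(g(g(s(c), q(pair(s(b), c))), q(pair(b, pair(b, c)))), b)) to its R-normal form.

1. pair(c, g(g(g(s(c), q(pair(s(b), c))), q(pair(b, pair(b, c)))), b))  →  pair(c, g(g(s(c), q(pair(s(b), c))), q(pair(b, pair(b, c)))))   [R7 at 2]
2. pair(c, g(g(s(c), q(pair(s(b), c))), q(pair(b, pair(b, c)))))  →  pair(c, g(g(s(c), b), q(pair(b, pair(b, c)))))   [R1 at 2.1.2]
3. pair(c, g(g(s(c), b), q(pair(b, pair(b, c)))))  →  pair(c, g(s(c), q(pair(b, pair(b, c)))))   [R7 at 2.1]
4. pair(c, g(s(c), q(pair(b, pair(b, c)))))  →  pair(c, g(s(c), b))   [R4 at 2.2]
5. pair(c, g(s(c), b))  →  pair(c, s(c))   [R7 at 2]

pair(c, s(c))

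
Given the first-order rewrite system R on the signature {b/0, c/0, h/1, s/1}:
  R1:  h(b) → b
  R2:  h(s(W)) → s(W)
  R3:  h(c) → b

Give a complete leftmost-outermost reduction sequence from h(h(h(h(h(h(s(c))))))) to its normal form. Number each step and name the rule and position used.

1. h(h(h(h(h(h(s(c)))))))  →  h(h(h(h(h(s(c))))))   [R2 at 1.1.1.1.1]
2. h(h(h(h(h(s(c))))))  →  h(h(h(h(s(c)))))   [R2 at 1.1.1.1]
3. h(h(h(h(s(c)))))  →  h(h(h(s(c))))   [R2 at 1.1.1]
4. h(h(h(s(c))))  →  h(h(s(c)))   [R2 at 1.1]
5. h(h(s(c)))  →  h(s(c))   [R2 at 1]
6. h(s(c))  →  s(c)   [R2 at ε]

s(c)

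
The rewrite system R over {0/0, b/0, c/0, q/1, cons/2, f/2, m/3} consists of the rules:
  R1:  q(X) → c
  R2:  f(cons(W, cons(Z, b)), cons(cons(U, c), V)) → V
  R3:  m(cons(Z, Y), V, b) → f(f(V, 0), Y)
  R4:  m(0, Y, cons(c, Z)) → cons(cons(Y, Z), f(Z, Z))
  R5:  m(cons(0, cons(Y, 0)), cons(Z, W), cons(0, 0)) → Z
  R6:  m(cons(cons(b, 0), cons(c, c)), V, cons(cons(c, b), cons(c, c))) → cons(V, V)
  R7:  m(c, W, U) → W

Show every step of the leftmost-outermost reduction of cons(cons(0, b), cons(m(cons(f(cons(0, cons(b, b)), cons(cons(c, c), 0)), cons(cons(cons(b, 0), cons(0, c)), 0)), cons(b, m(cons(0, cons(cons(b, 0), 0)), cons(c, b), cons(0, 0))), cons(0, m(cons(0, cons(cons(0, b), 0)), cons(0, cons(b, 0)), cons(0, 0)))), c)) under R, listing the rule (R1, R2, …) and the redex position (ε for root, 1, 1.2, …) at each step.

1. cons(cons(0, b), cons(m(cons(f(cons(0, cons(b, b)), cons(cons(c, c), 0)), cons(cons(cons(b, 0), cons(0, c)), 0)), cons(b, m(cons(0, cons(cons(b, 0), 0)), cons(c, b), cons(0, 0))), cons(0, m(cons(0, cons(cons(0, b), 0)), cons(0, cons(b, 0)), cons(0, 0)))), c))  →  cons(cons(0, b), cons(m(cons(0, cons(cons(cons(b, 0), cons(0, c)), 0)), cons(b, m(cons(0, cons(cons(b, 0), 0)), cons(c, b), cons(0, 0))), cons(0, m(cons(0, cons(cons(0, b), 0)), cons(0, cons(b, 0)), cons(0, 0)))), c))   [R2 at 2.1.1.1]
2. cons(cons(0, b), cons(m(cons(0, cons(cons(cons(b, 0), cons(0, c)), 0)), cons(b, m(cons(0, cons(cons(b, 0), 0)), cons(c, b), cons(0, 0))), cons(0, m(cons(0, cons(cons(0, b), 0)), cons(0, cons(b, 0)), cons(0, 0)))), c))  →  cons(cons(0, b), cons(m(cons(0, cons(cons(cons(b, 0), cons(0, c)), 0)), cons(b, c), cons(0, m(cons(0, cons(cons(0, b), 0)), cons(0, cons(b, 0)), cons(0, 0)))), c))   [R5 at 2.1.2.2]
3. cons(cons(0, b), cons(m(cons(0, cons(cons(cons(b, 0), cons(0, c)), 0)), cons(b, c), cons(0, m(cons(0, cons(cons(0, b), 0)), cons(0, cons(b, 0)), cons(0, 0)))), c))  →  cons(cons(0, b), cons(m(cons(0, cons(cons(cons(b, 0), cons(0, c)), 0)), cons(b, c), cons(0, 0)), c))   [R5 at 2.1.3.2]
4. cons(cons(0, b), cons(m(cons(0, cons(cons(cons(b, 0), cons(0, c)), 0)), cons(b, c), cons(0, 0)), c))  →  cons(cons(0, b), cons(b, c))   [R5 at 2.1]

cons(cons(0, b), cons(b, c))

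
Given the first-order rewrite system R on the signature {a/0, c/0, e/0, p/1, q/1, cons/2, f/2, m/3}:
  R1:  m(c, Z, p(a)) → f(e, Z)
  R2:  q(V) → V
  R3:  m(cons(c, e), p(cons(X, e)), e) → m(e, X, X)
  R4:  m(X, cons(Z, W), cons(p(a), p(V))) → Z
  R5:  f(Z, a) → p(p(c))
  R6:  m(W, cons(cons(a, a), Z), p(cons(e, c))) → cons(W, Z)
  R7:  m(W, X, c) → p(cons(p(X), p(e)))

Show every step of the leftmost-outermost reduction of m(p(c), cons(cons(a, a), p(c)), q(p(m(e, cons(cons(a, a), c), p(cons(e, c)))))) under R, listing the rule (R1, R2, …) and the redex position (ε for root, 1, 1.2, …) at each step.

1. m(p(c), cons(cons(a, a), p(c)), q(p(m(e, cons(cons(a, a), c), p(cons(e, c))))))  →  m(p(c), cons(cons(a, a), p(c)), p(m(e, cons(cons(a, a), c), p(cons(e, c)))))   [R2 at 3]
2. m(p(c), cons(cons(a, a), p(c)), p(m(e, cons(cons(a, a), c), p(cons(e, c)))))  →  m(p(c), cons(cons(a, a), p(c)), p(cons(e, c)))   [R6 at 3.1]
3. m(p(c), cons(cons(a, a), p(c)), p(cons(e, c)))  →  cons(p(c), p(c))   [R6 at ε]

cons(p(c), p(c))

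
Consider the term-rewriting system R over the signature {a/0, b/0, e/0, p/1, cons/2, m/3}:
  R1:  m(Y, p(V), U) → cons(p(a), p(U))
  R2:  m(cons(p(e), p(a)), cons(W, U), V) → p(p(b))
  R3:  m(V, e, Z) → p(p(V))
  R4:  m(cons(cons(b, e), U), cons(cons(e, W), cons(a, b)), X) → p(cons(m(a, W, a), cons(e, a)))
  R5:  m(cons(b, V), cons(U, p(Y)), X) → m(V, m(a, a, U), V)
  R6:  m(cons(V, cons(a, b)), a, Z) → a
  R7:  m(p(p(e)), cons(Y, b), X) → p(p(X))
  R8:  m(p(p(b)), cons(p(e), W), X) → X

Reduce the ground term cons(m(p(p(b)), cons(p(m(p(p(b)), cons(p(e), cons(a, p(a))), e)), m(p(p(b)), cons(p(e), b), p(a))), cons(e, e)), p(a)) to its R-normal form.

cons(cons(e, e), p(a))

1. cons(m(p(p(b)), cons(p(m(p(p(b)), cons(p(e), cons(a, p(a))), e)), m(p(p(b)), cons(p(e), b), p(a))), cons(e, e)), p(a))  →  cons(m(p(p(b)), cons(p(e), m(p(p(b)), cons(p(e), b), p(a))), cons(e, e)), p(a))   [R8 at 1.2.1.1]
2. cons(m(p(p(b)), cons(p(e), m(p(p(b)), cons(p(e), b), p(a))), cons(e, e)), p(a))  →  cons(cons(e, e), p(a))   [R8 at 1]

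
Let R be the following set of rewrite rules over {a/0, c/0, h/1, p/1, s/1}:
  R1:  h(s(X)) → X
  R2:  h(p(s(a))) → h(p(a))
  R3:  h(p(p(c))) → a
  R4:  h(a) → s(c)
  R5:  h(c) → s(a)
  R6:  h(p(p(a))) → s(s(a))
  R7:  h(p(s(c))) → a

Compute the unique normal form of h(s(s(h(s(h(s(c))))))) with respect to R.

s(c)

1. h(s(s(h(s(h(s(c)))))))  →  s(h(s(h(s(c)))))   [R1 at ε]
2. s(h(s(h(s(c)))))  →  s(h(s(c)))   [R1 at 1]
3. s(h(s(c)))  →  s(c)   [R1 at 1]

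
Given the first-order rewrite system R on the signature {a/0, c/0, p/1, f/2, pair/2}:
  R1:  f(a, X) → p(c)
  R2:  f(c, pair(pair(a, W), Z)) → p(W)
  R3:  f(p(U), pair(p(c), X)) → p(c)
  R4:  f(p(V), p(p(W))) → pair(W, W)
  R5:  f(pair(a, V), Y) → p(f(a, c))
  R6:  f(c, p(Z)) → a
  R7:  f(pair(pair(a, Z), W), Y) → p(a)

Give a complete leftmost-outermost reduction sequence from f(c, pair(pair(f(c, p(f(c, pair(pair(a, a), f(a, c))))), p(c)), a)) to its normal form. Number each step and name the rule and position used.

1. f(c, pair(pair(f(c, p(f(c, pair(pair(a, a), f(a, c))))), p(c)), a))  →  f(c, pair(pair(a, p(c)), a))   [R6 at 2.1.1]
2. f(c, pair(pair(a, p(c)), a))  →  p(p(c))   [R2 at ε]

p(p(c))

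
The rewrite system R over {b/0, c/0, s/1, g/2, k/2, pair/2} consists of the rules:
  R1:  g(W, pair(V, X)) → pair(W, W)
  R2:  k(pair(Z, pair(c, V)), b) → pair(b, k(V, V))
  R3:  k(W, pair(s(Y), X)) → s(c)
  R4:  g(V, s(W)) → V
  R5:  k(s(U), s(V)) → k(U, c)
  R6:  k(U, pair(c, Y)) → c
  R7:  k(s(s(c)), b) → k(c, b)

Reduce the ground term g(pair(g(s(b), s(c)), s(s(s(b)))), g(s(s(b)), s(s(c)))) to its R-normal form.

1. g(pair(g(s(b), s(c)), s(s(s(b)))), g(s(s(b)), s(s(c))))  →  g(pair(s(b), s(s(s(b)))), g(s(s(b)), s(s(c))))   [R4 at 1.1]
2. g(pair(s(b), s(s(s(b)))), g(s(s(b)), s(s(c))))  →  g(pair(s(b), s(s(s(b)))), s(s(b)))   [R4 at 2]
3. g(pair(s(b), s(s(s(b)))), s(s(b)))  →  pair(s(b), s(s(s(b))))   [R4 at ε]

pair(s(b), s(s(s(b))))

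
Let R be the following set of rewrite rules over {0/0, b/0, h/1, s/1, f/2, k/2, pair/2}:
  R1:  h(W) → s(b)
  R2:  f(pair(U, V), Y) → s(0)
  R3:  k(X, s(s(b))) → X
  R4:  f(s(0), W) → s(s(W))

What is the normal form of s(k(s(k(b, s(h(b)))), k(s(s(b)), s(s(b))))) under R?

s(s(b))

1. s(k(s(k(b, s(h(b)))), k(s(s(b)), s(s(b)))))  →  s(k(s(k(b, s(s(b)))), k(s(s(b)), s(s(b)))))   [R1 at 1.1.1.2.1]
2. s(k(s(k(b, s(s(b)))), k(s(s(b)), s(s(b)))))  →  s(k(s(b), k(s(s(b)), s(s(b)))))   [R3 at 1.1.1]
3. s(k(s(b), k(s(s(b)), s(s(b)))))  →  s(k(s(b), s(s(b))))   [R3 at 1.2]
4. s(k(s(b), s(s(b))))  →  s(s(b))   [R3 at 1]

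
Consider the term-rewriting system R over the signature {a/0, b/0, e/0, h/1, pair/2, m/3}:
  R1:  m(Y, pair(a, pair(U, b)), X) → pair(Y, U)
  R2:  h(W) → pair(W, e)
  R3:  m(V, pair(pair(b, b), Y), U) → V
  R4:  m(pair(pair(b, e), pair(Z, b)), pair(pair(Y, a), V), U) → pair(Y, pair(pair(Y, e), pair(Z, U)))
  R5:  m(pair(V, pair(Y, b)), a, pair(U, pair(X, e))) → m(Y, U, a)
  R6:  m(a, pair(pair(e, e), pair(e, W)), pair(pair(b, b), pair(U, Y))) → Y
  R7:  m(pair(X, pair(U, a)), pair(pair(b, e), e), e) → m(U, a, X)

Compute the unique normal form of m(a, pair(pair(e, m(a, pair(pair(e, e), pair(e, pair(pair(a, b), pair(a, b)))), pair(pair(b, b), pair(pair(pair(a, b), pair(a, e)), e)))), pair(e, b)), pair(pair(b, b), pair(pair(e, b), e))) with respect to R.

e

1. m(a, pair(pair(e, m(a, pair(pair(e, e), pair(e, pair(pair(a, b), pair(a, b)))), pair(pair(b, b), pair(pair(pair(a, b), pair(a, e)), e)))), pair(e, b)), pair(pair(b, b), pair(pair(e, b), e)))  →  m(a, pair(pair(e, e), pair(e, b)), pair(pair(b, b), pair(pair(e, b), e)))   [R6 at 2.1.2]
2. m(a, pair(pair(e, e), pair(e, b)), pair(pair(b, b), pair(pair(e, b), e)))  →  e   [R6 at ε]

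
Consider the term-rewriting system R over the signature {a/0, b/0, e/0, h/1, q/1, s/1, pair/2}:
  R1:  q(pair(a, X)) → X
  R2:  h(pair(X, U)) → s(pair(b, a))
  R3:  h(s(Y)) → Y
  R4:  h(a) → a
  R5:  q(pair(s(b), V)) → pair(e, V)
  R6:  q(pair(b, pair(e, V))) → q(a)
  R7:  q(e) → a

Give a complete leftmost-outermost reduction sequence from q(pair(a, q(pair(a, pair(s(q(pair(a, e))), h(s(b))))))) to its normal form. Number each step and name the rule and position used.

1. q(pair(a, q(pair(a, pair(s(q(pair(a, e))), h(s(b)))))))  →  q(pair(a, pair(s(q(pair(a, e))), h(s(b)))))   [R1 at ε]
2. q(pair(a, pair(s(q(pair(a, e))), h(s(b)))))  →  pair(s(q(pair(a, e))), h(s(b)))   [R1 at ε]
3. pair(s(q(pair(a, e))), h(s(b)))  →  pair(s(e), h(s(b)))   [R1 at 1.1]
4. pair(s(e), h(s(b)))  →  pair(s(e), b)   [R3 at 2]

pair(s(e), b)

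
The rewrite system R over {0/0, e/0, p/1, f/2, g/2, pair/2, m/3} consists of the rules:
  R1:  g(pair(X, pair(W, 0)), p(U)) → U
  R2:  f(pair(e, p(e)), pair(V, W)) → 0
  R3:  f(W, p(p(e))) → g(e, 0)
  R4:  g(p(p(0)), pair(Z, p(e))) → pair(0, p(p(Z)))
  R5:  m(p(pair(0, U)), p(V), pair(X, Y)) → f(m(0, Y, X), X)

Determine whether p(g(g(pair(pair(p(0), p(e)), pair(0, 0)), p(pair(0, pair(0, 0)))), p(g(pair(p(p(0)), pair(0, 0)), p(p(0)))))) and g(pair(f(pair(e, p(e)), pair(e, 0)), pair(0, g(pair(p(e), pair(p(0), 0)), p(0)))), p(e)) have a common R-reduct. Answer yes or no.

Reduce t₁ = p(g(g(pair(pair(p(0), p(e)), pair(0, 0)), p(pair(0, pair(0, 0)))), p(g(pair(p(p(0)), pair(0, 0)), p(p(0)))))):
1. p(g(g(pair(pair(p(0), p(e)), pair(0, 0)), p(pair(0, pair(0, 0)))), p(g(pair(p(p(0)), pair(0, 0)), p(p(0))))))  →  p(g(pair(0, pair(0, 0)), p(g(pair(p(p(0)), pair(0, 0)), p(p(0))))))   [R1 at 1.1]
2. p(g(pair(0, pair(0, 0)), p(g(pair(p(p(0)), pair(0, 0)), p(p(0))))))  →  p(g(pair(p(p(0)), pair(0, 0)), p(p(0))))   [R1 at 1]
3. p(g(pair(p(p(0)), pair(0, 0)), p(p(0))))  →  p(p(0))   [R1 at 1]

Reduce t₂ = g(pair(f(pair(e, p(e)), pair(e, 0)), pair(0, g(pair(p(e), pair(p(0), 0)), p(0)))), p(e)):
1. g(pair(f(pair(e, p(e)), pair(e, 0)), pair(0, g(pair(p(e), pair(p(0), 0)), p(0)))), p(e))  →  g(pair(0, pair(0, g(pair(p(e), pair(p(0), 0)), p(0)))), p(e))   [R2 at 1.1]
2. g(pair(0, pair(0, g(pair(p(e), pair(p(0), 0)), p(0)))), p(e))  →  g(pair(0, pair(0, 0)), p(e))   [R1 at 1.2.2]
3. g(pair(0, pair(0, 0)), p(e))  →  e   [R1 at ε]

no — NF(t₁) = p(p(0)), NF(t₂) = e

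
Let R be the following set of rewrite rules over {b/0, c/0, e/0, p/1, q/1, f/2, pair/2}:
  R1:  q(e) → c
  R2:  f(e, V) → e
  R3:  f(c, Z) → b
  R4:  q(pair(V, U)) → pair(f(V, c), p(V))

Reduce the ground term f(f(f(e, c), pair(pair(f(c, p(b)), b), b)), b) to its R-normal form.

e

1. f(f(f(e, c), pair(pair(f(c, p(b)), b), b)), b)  →  f(f(e, pair(pair(f(c, p(b)), b), b)), b)   [R2 at 1.1]
2. f(f(e, pair(pair(f(c, p(b)), b), b)), b)  →  f(e, b)   [R2 at 1]
3. f(e, b)  →  e   [R2 at ε]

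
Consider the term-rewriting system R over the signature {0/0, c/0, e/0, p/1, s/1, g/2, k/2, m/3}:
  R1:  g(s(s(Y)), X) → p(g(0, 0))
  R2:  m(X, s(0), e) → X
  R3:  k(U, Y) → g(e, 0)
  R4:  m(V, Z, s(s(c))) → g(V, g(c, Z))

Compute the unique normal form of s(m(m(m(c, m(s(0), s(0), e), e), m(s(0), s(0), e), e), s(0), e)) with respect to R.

1. s(m(m(m(c, m(s(0), s(0), e), e), m(s(0), s(0), e), e), s(0), e))  →  s(m(m(c, m(s(0), s(0), e), e), m(s(0), s(0), e), e))   [R2 at 1]
2. s(m(m(c, m(s(0), s(0), e), e), m(s(0), s(0), e), e))  →  s(m(m(c, s(0), e), m(s(0), s(0), e), e))   [R2 at 1.1.2]
3. s(m(m(c, s(0), e), m(s(0), s(0), e), e))  →  s(m(c, m(s(0), s(0), e), e))   [R2 at 1.1]
4. s(m(c, m(s(0), s(0), e), e))  →  s(m(c, s(0), e))   [R2 at 1.2]
5. s(m(c, s(0), e))  →  s(c)   [R2 at 1]

s(c)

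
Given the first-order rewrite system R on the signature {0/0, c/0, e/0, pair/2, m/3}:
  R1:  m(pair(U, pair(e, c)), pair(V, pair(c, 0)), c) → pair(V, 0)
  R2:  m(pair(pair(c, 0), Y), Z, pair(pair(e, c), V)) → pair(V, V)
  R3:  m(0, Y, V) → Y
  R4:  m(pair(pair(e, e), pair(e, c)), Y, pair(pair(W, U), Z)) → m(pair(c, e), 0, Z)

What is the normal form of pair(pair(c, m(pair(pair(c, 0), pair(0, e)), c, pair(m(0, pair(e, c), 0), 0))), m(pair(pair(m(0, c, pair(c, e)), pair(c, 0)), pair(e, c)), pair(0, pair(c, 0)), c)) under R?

pair(pair(c, pair(0, 0)), pair(0, 0))

1. pair(pair(c, m(pair(pair(c, 0), pair(0, e)), c, pair(m(0, pair(e, c), 0), 0))), m(pair(pair(m(0, c, pair(c, e)), pair(c, 0)), pair(e, c)), pair(0, pair(c, 0)), c))  →  pair(pair(c, m(pair(pair(c, 0), pair(0, e)), c, pair(pair(e, c), 0))), m(pair(pair(m(0, c, pair(c, e)), pair(c, 0)), pair(e, c)), pair(0, pair(c, 0)), c))   [R3 at 1.2.3.1]
2. pair(pair(c, m(pair(pair(c, 0), pair(0, e)), c, pair(pair(e, c), 0))), m(pair(pair(m(0, c, pair(c, e)), pair(c, 0)), pair(e, c)), pair(0, pair(c, 0)), c))  →  pair(pair(c, pair(0, 0)), m(pair(pair(m(0, c, pair(c, e)), pair(c, 0)), pair(e, c)), pair(0, pair(c, 0)), c))   [R2 at 1.2]
3. pair(pair(c, pair(0, 0)), m(pair(pair(m(0, c, pair(c, e)), pair(c, 0)), pair(e, c)), pair(0, pair(c, 0)), c))  →  pair(pair(c, pair(0, 0)), pair(0, 0))   [R1 at 2]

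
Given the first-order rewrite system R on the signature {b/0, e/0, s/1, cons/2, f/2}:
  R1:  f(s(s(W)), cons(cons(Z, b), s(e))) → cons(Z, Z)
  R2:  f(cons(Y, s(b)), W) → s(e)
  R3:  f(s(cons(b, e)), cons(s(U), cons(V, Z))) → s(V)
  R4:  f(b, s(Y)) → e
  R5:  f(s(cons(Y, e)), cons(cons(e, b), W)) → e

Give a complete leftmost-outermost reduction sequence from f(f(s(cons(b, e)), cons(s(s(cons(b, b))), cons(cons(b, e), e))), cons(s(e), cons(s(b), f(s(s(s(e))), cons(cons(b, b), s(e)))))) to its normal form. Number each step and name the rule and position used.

s(s(b))

1. f(f(s(cons(b, e)), cons(s(s(cons(b, b))), cons(cons(b, e), e))), cons(s(e), cons(s(b), f(s(s(s(e))), cons(cons(b, b), s(e))))))  →  f(s(cons(b, e)), cons(s(e), cons(s(b), f(s(s(s(e))), cons(cons(b, b), s(e))))))   [R3 at 1]
2. f(s(cons(b, e)), cons(s(e), cons(s(b), f(s(s(s(e))), cons(cons(b, b), s(e))))))  →  s(s(b))   [R3 at ε]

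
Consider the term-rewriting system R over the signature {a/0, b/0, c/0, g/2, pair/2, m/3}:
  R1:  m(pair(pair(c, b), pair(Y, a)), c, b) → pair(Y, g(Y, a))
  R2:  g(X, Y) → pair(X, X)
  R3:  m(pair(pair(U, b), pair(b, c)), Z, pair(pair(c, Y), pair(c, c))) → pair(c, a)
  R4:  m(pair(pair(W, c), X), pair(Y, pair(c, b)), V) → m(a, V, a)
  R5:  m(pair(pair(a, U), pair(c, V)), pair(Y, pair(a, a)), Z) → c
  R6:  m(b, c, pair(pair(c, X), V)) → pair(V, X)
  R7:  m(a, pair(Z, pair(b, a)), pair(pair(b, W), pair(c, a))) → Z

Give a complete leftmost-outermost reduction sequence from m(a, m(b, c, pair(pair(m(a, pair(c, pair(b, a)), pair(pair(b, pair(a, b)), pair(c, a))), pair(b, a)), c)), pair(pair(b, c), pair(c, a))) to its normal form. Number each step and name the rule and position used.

c

1. m(a, m(b, c, pair(pair(m(a, pair(c, pair(b, a)), pair(pair(b, pair(a, b)), pair(c, a))), pair(b, a)), c)), pair(pair(b, c), pair(c, a)))  →  m(a, m(b, c, pair(pair(c, pair(b, a)), c)), pair(pair(b, c), pair(c, a)))   [R7 at 2.3.1.1]
2. m(a, m(b, c, pair(pair(c, pair(b, a)), c)), pair(pair(b, c), pair(c, a)))  →  m(a, pair(c, pair(b, a)), pair(pair(b, c), pair(c, a)))   [R6 at 2]
3. m(a, pair(c, pair(b, a)), pair(pair(b, c), pair(c, a)))  →  c   [R7 at ε]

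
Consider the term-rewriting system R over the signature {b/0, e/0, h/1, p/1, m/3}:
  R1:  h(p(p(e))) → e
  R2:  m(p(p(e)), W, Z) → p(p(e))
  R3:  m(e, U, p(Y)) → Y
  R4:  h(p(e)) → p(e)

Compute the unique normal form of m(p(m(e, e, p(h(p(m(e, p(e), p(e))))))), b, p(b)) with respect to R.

p(p(e))

1. m(p(m(e, e, p(h(p(m(e, p(e), p(e))))))), b, p(b))  →  m(p(h(p(m(e, p(e), p(e))))), b, p(b))   [R3 at 1.1]
2. m(p(h(p(m(e, p(e), p(e))))), b, p(b))  →  m(p(h(p(e))), b, p(b))   [R3 at 1.1.1.1]
3. m(p(h(p(e))), b, p(b))  →  m(p(p(e)), b, p(b))   [R4 at 1.1]
4. m(p(p(e)), b, p(b))  →  p(p(e))   [R2 at ε]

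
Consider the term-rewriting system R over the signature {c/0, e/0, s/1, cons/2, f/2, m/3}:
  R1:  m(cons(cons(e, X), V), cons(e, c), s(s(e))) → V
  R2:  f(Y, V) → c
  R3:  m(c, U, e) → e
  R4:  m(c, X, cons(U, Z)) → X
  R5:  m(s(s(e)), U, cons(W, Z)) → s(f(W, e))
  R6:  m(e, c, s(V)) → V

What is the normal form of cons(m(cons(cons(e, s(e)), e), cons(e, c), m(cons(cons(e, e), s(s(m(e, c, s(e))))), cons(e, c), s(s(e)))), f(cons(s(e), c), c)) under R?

cons(e, c)

1. cons(m(cons(cons(e, s(e)), e), cons(e, c), m(cons(cons(e, e), s(s(m(e, c, s(e))))), cons(e, c), s(s(e)))), f(cons(s(e), c), c))  →  cons(m(cons(cons(e, s(e)), e), cons(e, c), s(s(m(e, c, s(e))))), f(cons(s(e), c), c))   [R1 at 1.3]
2. cons(m(cons(cons(e, s(e)), e), cons(e, c), s(s(m(e, c, s(e))))), f(cons(s(e), c), c))  →  cons(m(cons(cons(e, s(e)), e), cons(e, c), s(s(e))), f(cons(s(e), c), c))   [R6 at 1.3.1.1]
3. cons(m(cons(cons(e, s(e)), e), cons(e, c), s(s(e))), f(cons(s(e), c), c))  →  cons(e, f(cons(s(e), c), c))   [R1 at 1]
4. cons(e, f(cons(s(e), c), c))  →  cons(e, c)   [R2 at 2]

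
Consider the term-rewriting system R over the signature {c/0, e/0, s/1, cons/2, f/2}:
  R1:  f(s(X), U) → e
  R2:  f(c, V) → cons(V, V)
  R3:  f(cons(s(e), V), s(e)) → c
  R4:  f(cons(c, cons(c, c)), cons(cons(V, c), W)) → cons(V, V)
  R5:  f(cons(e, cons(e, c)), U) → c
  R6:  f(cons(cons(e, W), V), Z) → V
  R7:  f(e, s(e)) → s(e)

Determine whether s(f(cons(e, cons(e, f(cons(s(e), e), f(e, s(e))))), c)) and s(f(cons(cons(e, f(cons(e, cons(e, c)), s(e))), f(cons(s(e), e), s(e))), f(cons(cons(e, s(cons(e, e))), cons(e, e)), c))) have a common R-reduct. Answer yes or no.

Reduce t₁ = s(f(cons(e, cons(e, f(cons(s(e), e), f(e, s(e))))), c)):
1. s(f(cons(e, cons(e, f(cons(s(e), e), f(e, s(e))))), c))  →  s(f(cons(e, cons(e, f(cons(s(e), e), s(e)))), c))   [R7 at 1.1.2.2.2]
2. s(f(cons(e, cons(e, f(cons(s(e), e), s(e)))), c))  →  s(f(cons(e, cons(e, c)), c))   [R3 at 1.1.2.2]
3. s(f(cons(e, cons(e, c)), c))  →  s(c)   [R5 at 1]

Reduce t₂ = s(f(cons(cons(e, f(cons(e, cons(e, c)), s(e))), f(cons(s(e), e), s(e))), f(cons(cons(e, s(cons(e, e))), cons(e, e)), c))):
1. s(f(cons(cons(e, f(cons(e, cons(e, c)), s(e))), f(cons(s(e), e), s(e))), f(cons(cons(e, s(cons(e, e))), cons(e, e)), c)))  →  s(f(cons(s(e), e), s(e)))   [R6 at 1]
2. s(f(cons(s(e), e), s(e)))  →  s(c)   [R3 at 1]

yes — NF(t₁) = s(c), NF(t₂) = s(c)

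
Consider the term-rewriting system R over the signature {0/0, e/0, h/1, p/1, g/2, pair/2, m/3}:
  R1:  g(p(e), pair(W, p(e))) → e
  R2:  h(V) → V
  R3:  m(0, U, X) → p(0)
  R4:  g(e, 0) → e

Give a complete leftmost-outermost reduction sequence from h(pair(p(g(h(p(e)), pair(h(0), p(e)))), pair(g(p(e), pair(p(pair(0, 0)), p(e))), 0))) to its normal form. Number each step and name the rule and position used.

1. h(pair(p(g(h(p(e)), pair(h(0), p(e)))), pair(g(p(e), pair(p(pair(0, 0)), p(e))), 0)))  →  pair(p(g(h(p(e)), pair(h(0), p(e)))), pair(g(p(e), pair(p(pair(0, 0)), p(e))), 0))   [R2 at ε]
2. pair(p(g(h(p(e)), pair(h(0), p(e)))), pair(g(p(e), pair(p(pair(0, 0)), p(e))), 0))  →  pair(p(g(p(e), pair(h(0), p(e)))), pair(g(p(e), pair(p(pair(0, 0)), p(e))), 0))   [R2 at 1.1.1]
3. pair(p(g(p(e), pair(h(0), p(e)))), pair(g(p(e), pair(p(pair(0, 0)), p(e))), 0))  →  pair(p(e), pair(g(p(e), pair(p(pair(0, 0)), p(e))), 0))   [R1 at 1.1]
4. pair(p(e), pair(g(p(e), pair(p(pair(0, 0)), p(e))), 0))  →  pair(p(e), pair(e, 0))   [R1 at 2.1]

pair(p(e), pair(e, 0))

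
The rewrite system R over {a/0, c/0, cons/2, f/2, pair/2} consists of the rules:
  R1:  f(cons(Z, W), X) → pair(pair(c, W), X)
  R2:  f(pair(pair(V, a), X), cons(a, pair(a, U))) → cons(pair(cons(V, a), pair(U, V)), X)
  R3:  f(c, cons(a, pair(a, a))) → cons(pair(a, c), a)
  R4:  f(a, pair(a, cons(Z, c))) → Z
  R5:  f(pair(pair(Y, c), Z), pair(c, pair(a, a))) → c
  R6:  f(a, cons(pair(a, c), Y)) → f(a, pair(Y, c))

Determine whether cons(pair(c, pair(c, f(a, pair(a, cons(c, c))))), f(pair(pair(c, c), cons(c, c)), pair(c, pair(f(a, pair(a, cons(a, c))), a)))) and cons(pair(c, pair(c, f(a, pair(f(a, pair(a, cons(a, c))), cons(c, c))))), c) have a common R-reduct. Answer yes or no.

Reduce t₁ = cons(pair(c, pair(c, f(a, pair(a, cons(c, c))))), f(pair(pair(c, c), cons(c, c)), pair(c, pair(f(a, pair(a, cons(a, c))), a)))):
1. cons(pair(c, pair(c, f(a, pair(a, cons(c, c))))), f(pair(pair(c, c), cons(c, c)), pair(c, pair(f(a, pair(a, cons(a, c))), a))))  →  cons(pair(c, pair(c, c)), f(pair(pair(c, c), cons(c, c)), pair(c, pair(f(a, pair(a, cons(a, c))), a))))   [R4 at 1.2.2]
2. cons(pair(c, pair(c, c)), f(pair(pair(c, c), cons(c, c)), pair(c, pair(f(a, pair(a, cons(a, c))), a))))  →  cons(pair(c, pair(c, c)), f(pair(pair(c, c), cons(c, c)), pair(c, pair(a, a))))   [R4 at 2.2.2.1]
3. cons(pair(c, pair(c, c)), f(pair(pair(c, c), cons(c, c)), pair(c, pair(a, a))))  →  cons(pair(c, pair(c, c)), c)   [R5 at 2]

Reduce t₂ = cons(pair(c, pair(c, f(a, pair(f(a, pair(a, cons(a, c))), cons(c, c))))), c):
1. cons(pair(c, pair(c, f(a, pair(f(a, pair(a, cons(a, c))), cons(c, c))))), c)  →  cons(pair(c, pair(c, f(a, pair(a, cons(c, c))))), c)   [R4 at 1.2.2.2.1]
2. cons(pair(c, pair(c, f(a, pair(a, cons(c, c))))), c)  →  cons(pair(c, pair(c, c)), c)   [R4 at 1.2.2]

yes — NF(t₁) = cons(pair(c, pair(c, c)), c), NF(t₂) = cons(pair(c, pair(c, c)), c)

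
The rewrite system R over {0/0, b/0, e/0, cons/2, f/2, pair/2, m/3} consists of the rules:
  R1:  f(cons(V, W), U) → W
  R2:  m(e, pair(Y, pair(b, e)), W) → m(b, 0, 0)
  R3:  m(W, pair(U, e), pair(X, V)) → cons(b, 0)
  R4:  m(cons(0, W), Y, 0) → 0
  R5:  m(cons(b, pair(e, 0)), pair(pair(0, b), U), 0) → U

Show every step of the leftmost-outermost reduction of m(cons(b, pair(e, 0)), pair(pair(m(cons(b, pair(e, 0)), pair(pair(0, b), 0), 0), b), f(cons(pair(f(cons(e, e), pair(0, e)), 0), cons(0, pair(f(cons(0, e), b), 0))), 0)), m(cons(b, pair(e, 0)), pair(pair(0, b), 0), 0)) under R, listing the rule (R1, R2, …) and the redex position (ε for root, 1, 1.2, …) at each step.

cons(0, pair(e, 0))

1. m(cons(b, pair(e, 0)), pair(pair(m(cons(b, pair(e, 0)), pair(pair(0, b), 0), 0), b), f(cons(pair(f(cons(e, e), pair(0, e)), 0), cons(0, pair(f(cons(0, e), b), 0))), 0)), m(cons(b, pair(e, 0)), pair(pair(0, b), 0), 0))  →  m(cons(b, pair(e, 0)), pair(pair(0, b), f(cons(pair(f(cons(e, e), pair(0, e)), 0), cons(0, pair(f(cons(0, e), b), 0))), 0)), m(cons(b, pair(e, 0)), pair(pair(0, b), 0), 0))   [R5 at 2.1.1]
2. m(cons(b, pair(e, 0)), pair(pair(0, b), f(cons(pair(f(cons(e, e), pair(0, e)), 0), cons(0, pair(f(cons(0, e), b), 0))), 0)), m(cons(b, pair(e, 0)), pair(pair(0, b), 0), 0))  →  m(cons(b, pair(e, 0)), pair(pair(0, b), cons(0, pair(f(cons(0, e), b), 0))), m(cons(b, pair(e, 0)), pair(pair(0, b), 0), 0))   [R1 at 2.2]
3. m(cons(b, pair(e, 0)), pair(pair(0, b), cons(0, pair(f(cons(0, e), b), 0))), m(cons(b, pair(e, 0)), pair(pair(0, b), 0), 0))  →  m(cons(b, pair(e, 0)), pair(pair(0, b), cons(0, pair(e, 0))), m(cons(b, pair(e, 0)), pair(pair(0, b), 0), 0))   [R1 at 2.2.2.1]
4. m(cons(b, pair(e, 0)), pair(pair(0, b), cons(0, pair(e, 0))), m(cons(b, pair(e, 0)), pair(pair(0, b), 0), 0))  →  m(cons(b, pair(e, 0)), pair(pair(0, b), cons(0, pair(e, 0))), 0)   [R5 at 3]
5. m(cons(b, pair(e, 0)), pair(pair(0, b), cons(0, pair(e, 0))), 0)  →  cons(0, pair(e, 0))   [R5 at ε]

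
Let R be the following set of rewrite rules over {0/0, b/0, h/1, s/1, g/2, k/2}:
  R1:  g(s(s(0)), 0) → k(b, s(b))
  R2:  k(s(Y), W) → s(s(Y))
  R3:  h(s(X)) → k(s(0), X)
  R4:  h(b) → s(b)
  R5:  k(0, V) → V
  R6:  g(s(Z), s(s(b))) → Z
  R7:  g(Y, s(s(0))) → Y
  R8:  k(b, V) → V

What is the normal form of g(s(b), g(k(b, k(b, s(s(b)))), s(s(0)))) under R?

1. g(s(b), g(k(b, k(b, s(s(b)))), s(s(0))))  →  g(s(b), k(b, k(b, s(s(b)))))   [R7 at 2]
2. g(s(b), k(b, k(b, s(s(b)))))  →  g(s(b), k(b, s(s(b))))   [R8 at 2]
3. g(s(b), k(b, s(s(b))))  →  g(s(b), s(s(b)))   [R8 at 2]
4. g(s(b), s(s(b)))  →  b   [R6 at ε]

b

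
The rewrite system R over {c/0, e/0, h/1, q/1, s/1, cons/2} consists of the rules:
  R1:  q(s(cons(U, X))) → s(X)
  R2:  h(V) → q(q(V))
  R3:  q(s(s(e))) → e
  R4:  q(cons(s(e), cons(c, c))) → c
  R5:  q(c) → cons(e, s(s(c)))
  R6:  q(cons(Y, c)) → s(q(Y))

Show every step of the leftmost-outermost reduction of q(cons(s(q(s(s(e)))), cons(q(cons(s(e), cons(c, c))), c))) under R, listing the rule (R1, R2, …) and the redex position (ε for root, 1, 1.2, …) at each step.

1. q(cons(s(q(s(s(e)))), cons(q(cons(s(e), cons(c, c))), c)))  →  q(cons(s(e), cons(q(cons(s(e), cons(c, c))), c)))   [R3 at 1.1.1]
2. q(cons(s(e), cons(q(cons(s(e), cons(c, c))), c)))  →  q(cons(s(e), cons(c, c)))   [R4 at 1.2.1]
3. q(cons(s(e), cons(c, c)))  →  c   [R4 at ε]

c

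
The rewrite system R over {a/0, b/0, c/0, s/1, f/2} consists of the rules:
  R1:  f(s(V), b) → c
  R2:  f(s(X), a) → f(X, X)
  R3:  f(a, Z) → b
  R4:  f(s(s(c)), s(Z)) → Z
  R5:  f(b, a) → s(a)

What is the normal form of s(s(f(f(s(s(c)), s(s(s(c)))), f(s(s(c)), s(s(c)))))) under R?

s(s(c))

1. s(s(f(f(s(s(c)), s(s(s(c)))), f(s(s(c)), s(s(c))))))  →  s(s(f(s(s(c)), f(s(s(c)), s(s(c))))))   [R4 at 1.1.1]
2. s(s(f(s(s(c)), f(s(s(c)), s(s(c))))))  →  s(s(f(s(s(c)), s(c))))   [R4 at 1.1.2]
3. s(s(f(s(s(c)), s(c))))  →  s(s(c))   [R4 at 1.1]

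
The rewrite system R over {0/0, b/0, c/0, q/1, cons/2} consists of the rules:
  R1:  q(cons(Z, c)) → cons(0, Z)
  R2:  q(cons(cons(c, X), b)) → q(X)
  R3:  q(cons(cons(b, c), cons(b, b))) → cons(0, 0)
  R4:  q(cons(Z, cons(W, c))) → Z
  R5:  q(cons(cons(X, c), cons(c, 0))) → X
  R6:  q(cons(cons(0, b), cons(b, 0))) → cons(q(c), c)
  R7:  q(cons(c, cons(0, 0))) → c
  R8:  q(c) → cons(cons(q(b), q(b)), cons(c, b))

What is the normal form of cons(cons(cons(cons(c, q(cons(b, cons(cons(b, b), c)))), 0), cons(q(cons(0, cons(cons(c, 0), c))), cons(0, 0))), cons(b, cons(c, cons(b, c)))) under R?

cons(cons(cons(cons(c, b), 0), cons(0, cons(0, 0))), cons(b, cons(c, cons(b, c))))

1. cons(cons(cons(cons(c, q(cons(b, cons(cons(b, b), c)))), 0), cons(q(cons(0, cons(cons(c, 0), c))), cons(0, 0))), cons(b, cons(c, cons(b, c))))  →  cons(cons(cons(cons(c, b), 0), cons(q(cons(0, cons(cons(c, 0), c))), cons(0, 0))), cons(b, cons(c, cons(b, c))))   [R4 at 1.1.1.2]
2. cons(cons(cons(cons(c, b), 0), cons(q(cons(0, cons(cons(c, 0), c))), cons(0, 0))), cons(b, cons(c, cons(b, c))))  →  cons(cons(cons(cons(c, b), 0), cons(0, cons(0, 0))), cons(b, cons(c, cons(b, c))))   [R4 at 1.2.1]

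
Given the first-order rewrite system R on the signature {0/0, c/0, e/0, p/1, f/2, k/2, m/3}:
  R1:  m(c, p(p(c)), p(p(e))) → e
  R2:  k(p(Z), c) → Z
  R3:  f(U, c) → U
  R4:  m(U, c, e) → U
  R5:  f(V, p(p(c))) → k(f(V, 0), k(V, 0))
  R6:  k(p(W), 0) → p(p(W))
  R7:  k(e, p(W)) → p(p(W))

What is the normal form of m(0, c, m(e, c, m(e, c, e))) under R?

1. m(0, c, m(e, c, m(e, c, e)))  →  m(0, c, m(e, c, e))   [R4 at 3.3]
2. m(0, c, m(e, c, e))  →  m(0, c, e)   [R4 at 3]
3. m(0, c, e)  →  0   [R4 at ε]

0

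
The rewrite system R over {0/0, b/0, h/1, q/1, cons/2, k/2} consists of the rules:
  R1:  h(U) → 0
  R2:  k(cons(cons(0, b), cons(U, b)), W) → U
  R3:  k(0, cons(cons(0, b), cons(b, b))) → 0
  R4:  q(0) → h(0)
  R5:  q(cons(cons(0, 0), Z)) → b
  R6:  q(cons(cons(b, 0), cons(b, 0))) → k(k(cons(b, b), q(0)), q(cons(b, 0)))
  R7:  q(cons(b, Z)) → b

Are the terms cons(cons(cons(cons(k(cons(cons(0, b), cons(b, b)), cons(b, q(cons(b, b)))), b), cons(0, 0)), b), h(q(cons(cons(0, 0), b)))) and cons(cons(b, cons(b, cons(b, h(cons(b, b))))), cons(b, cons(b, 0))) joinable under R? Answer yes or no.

no — NF(t₁) = cons(cons(cons(cons(b, b), cons(0, 0)), b), 0), NF(t₂) = cons(cons(b, cons(b, cons(b, 0))), cons(b, cons(b, 0)))

Reduce t₁ = cons(cons(cons(cons(k(cons(cons(0, b), cons(b, b)), cons(b, q(cons(b, b)))), b), cons(0, 0)), b), h(q(cons(cons(0, 0), b)))):
1. cons(cons(cons(cons(k(cons(cons(0, b), cons(b, b)), cons(b, q(cons(b, b)))), b), cons(0, 0)), b), h(q(cons(cons(0, 0), b))))  →  cons(cons(cons(cons(b, b), cons(0, 0)), b), h(q(cons(cons(0, 0), b))))   [R2 at 1.1.1.1]
2. cons(cons(cons(cons(b, b), cons(0, 0)), b), h(q(cons(cons(0, 0), b))))  →  cons(cons(cons(cons(b, b), cons(0, 0)), b), 0)   [R1 at 2]

Reduce t₂ = cons(cons(b, cons(b, cons(b, h(cons(b, b))))), cons(b, cons(b, 0))):
1. cons(cons(b, cons(b, cons(b, h(cons(b, b))))), cons(b, cons(b, 0)))  →  cons(cons(b, cons(b, cons(b, 0))), cons(b, cons(b, 0)))   [R1 at 1.2.2.2]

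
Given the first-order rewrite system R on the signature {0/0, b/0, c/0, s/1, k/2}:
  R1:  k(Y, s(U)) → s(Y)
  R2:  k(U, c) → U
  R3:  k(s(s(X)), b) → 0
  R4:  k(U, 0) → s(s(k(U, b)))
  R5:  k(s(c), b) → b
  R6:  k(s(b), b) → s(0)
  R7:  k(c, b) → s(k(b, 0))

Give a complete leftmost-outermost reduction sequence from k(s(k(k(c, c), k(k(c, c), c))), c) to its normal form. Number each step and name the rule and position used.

s(c)

1. k(s(k(k(c, c), k(k(c, c), c))), c)  →  s(k(k(c, c), k(k(c, c), c)))   [R2 at ε]
2. s(k(k(c, c), k(k(c, c), c)))  →  s(k(c, k(k(c, c), c)))   [R2 at 1.1]
3. s(k(c, k(k(c, c), c)))  →  s(k(c, k(c, c)))   [R2 at 1.2]
4. s(k(c, k(c, c)))  →  s(k(c, c))   [R2 at 1.2]
5. s(k(c, c))  →  s(c)   [R2 at 1]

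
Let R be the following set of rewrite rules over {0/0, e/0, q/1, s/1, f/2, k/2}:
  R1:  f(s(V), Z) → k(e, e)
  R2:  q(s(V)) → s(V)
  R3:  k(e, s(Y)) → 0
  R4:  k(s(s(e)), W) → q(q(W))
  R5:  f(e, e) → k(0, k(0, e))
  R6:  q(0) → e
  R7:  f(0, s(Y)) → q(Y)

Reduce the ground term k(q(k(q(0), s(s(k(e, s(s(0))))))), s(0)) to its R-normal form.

0

1. k(q(k(q(0), s(s(k(e, s(s(0))))))), s(0))  →  k(q(k(e, s(s(k(e, s(s(0))))))), s(0))   [R6 at 1.1.1]
2. k(q(k(e, s(s(k(e, s(s(0))))))), s(0))  →  k(q(0), s(0))   [R3 at 1.1]
3. k(q(0), s(0))  →  k(e, s(0))   [R6 at 1]
4. k(e, s(0))  →  0   [R3 at ε]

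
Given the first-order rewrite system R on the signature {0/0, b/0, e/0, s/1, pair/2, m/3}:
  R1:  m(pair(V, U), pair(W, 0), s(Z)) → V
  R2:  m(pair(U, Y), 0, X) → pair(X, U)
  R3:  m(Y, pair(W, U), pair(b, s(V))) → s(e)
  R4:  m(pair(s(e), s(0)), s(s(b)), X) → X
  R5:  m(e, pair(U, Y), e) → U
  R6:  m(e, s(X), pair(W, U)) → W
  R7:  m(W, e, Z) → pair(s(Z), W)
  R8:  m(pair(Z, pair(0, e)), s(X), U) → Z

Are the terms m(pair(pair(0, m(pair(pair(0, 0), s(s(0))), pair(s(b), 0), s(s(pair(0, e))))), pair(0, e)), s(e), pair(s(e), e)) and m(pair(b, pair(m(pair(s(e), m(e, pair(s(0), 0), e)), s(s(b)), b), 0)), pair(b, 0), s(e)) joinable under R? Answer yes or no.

Reduce t₁ = m(pair(pair(0, m(pair(pair(0, 0), s(s(0))), pair(s(b), 0), s(s(pair(0, e))))), pair(0, e)), s(e), pair(s(e), e)):
1. m(pair(pair(0, m(pair(pair(0, 0), s(s(0))), pair(s(b), 0), s(s(pair(0, e))))), pair(0, e)), s(e), pair(s(e), e))  →  pair(0, m(pair(pair(0, 0), s(s(0))), pair(s(b), 0), s(s(pair(0, e)))))   [R8 at ε]
2. pair(0, m(pair(pair(0, 0), s(s(0))), pair(s(b), 0), s(s(pair(0, e)))))  →  pair(0, pair(0, 0))   [R1 at 2]

Reduce t₂ = m(pair(b, pair(m(pair(s(e), m(e, pair(s(0), 0), e)), s(s(b)), b), 0)), pair(b, 0), s(e)):
1. m(pair(b, pair(m(pair(s(e), m(e, pair(s(0), 0), e)), s(s(b)), b), 0)), pair(b, 0), s(e))  →  b   [R1 at ε]

no — NF(t₁) = pair(0, pair(0, 0)), NF(t₂) = b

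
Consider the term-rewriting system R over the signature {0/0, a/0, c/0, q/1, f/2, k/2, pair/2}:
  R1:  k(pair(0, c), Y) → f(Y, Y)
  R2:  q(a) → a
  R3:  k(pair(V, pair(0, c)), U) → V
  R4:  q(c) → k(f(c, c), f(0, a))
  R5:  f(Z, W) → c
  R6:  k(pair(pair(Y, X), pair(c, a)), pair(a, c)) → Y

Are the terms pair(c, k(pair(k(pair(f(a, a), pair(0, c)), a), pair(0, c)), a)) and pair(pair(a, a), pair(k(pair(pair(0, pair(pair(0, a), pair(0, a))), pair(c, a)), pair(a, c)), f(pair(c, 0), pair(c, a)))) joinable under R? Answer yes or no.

no — NF(t₁) = pair(c, c), NF(t₂) = pair(pair(a, a), pair(0, c))

Reduce t₁ = pair(c, k(pair(k(pair(f(a, a), pair(0, c)), a), pair(0, c)), a)):
1. pair(c, k(pair(k(pair(f(a, a), pair(0, c)), a), pair(0, c)), a))  →  pair(c, k(pair(f(a, a), pair(0, c)), a))   [R3 at 2]
2. pair(c, k(pair(f(a, a), pair(0, c)), a))  →  pair(c, f(a, a))   [R3 at 2]
3. pair(c, f(a, a))  →  pair(c, c)   [R5 at 2]

Reduce t₂ = pair(pair(a, a), pair(k(pair(pair(0, pair(pair(0, a), pair(0, a))), pair(c, a)), pair(a, c)), f(pair(c, 0), pair(c, a)))):
1. pair(pair(a, a), pair(k(pair(pair(0, pair(pair(0, a), pair(0, a))), pair(c, a)), pair(a, c)), f(pair(c, 0), pair(c, a))))  →  pair(pair(a, a), pair(0, f(pair(c, 0), pair(c, a))))   [R6 at 2.1]
2. pair(pair(a, a), pair(0, f(pair(c, 0), pair(c, a))))  →  pair(pair(a, a), pair(0, c))   [R5 at 2.2]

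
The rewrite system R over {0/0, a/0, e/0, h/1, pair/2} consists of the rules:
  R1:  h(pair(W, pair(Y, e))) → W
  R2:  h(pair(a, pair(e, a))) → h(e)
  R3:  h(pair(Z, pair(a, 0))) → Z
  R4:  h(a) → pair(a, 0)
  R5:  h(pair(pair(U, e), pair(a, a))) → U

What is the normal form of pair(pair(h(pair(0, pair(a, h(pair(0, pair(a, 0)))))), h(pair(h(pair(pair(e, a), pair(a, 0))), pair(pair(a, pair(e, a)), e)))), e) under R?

1. pair(pair(h(pair(0, pair(a, h(pair(0, pair(a, 0)))))), h(pair(h(pair(pair(e, a), pair(a, 0))), pair(pair(a, pair(e, a)), e)))), e)  →  pair(pair(h(pair(0, pair(a, 0))), h(pair(h(pair(pair(e, a), pair(a, 0))), pair(pair(a, pair(e, a)), e)))), e)   [R3 at 1.1.1.2.2]
2. pair(pair(h(pair(0, pair(a, 0))), h(pair(h(pair(pair(e, a), pair(a, 0))), pair(pair(a, pair(e, a)), e)))), e)  →  pair(pair(0, h(pair(h(pair(pair(e, a), pair(a, 0))), pair(pair(a, pair(e, a)), e)))), e)   [R3 at 1.1]
3. pair(pair(0, h(pair(h(pair(pair(e, a), pair(a, 0))), pair(pair(a, pair(e, a)), e)))), e)  →  pair(pair(0, h(pair(pair(e, a), pair(a, 0)))), e)   [R1 at 1.2]
4. pair(pair(0, h(pair(pair(e, a), pair(a, 0)))), e)  →  pair(pair(0, pair(e, a)), e)   [R3 at 1.2]

pair(pair(0, pair(e, a)), e)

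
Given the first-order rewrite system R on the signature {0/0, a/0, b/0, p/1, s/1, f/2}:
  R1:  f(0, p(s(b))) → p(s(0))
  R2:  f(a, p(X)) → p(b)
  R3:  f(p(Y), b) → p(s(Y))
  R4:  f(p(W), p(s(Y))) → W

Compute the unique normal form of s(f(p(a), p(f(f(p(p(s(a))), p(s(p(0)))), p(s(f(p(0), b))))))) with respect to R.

1. s(f(p(a), p(f(f(p(p(s(a))), p(s(p(0)))), p(s(f(p(0), b)))))))  →  s(f(p(a), p(f(p(s(a)), p(s(f(p(0), b)))))))   [R4 at 1.2.1.1]
2. s(f(p(a), p(f(p(s(a)), p(s(f(p(0), b)))))))  →  s(f(p(a), p(s(a))))   [R4 at 1.2.1]
3. s(f(p(a), p(s(a))))  →  s(a)   [R4 at 1]

s(a)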